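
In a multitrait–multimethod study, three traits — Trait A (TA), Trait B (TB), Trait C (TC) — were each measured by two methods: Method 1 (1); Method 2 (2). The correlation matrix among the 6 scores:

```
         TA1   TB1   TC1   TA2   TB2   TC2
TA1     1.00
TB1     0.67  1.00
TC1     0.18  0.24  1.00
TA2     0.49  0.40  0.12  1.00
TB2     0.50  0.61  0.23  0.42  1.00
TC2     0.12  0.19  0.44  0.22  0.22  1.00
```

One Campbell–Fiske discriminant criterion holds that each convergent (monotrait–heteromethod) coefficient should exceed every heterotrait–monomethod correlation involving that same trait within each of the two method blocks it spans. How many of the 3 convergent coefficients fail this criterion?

2

Convergent coefficients and their comparison sets:
TA (methods 1·2): 0.49 vs {0.67, 0.42, 0.18, 0.22} → fail.
TB (methods 1·2): 0.61 vs {0.67, 0.42, 0.24, 0.22} → fail.
TC (methods 1·2): 0.44 vs {0.18, 0.22, 0.24, 0.22} → pass.
2 of 3 fail.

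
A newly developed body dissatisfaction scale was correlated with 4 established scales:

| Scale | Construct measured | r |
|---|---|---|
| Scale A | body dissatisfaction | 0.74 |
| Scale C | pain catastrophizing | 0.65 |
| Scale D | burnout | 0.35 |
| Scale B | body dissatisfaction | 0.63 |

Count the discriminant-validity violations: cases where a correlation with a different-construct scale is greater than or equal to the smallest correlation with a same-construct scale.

1

Convergent (same construct = body dissatisfaction): Scale A, Scale B.
Smallest convergent = 0.63. Discriminant values: 0.65, 0.35; count ≥ 0.63 → 1.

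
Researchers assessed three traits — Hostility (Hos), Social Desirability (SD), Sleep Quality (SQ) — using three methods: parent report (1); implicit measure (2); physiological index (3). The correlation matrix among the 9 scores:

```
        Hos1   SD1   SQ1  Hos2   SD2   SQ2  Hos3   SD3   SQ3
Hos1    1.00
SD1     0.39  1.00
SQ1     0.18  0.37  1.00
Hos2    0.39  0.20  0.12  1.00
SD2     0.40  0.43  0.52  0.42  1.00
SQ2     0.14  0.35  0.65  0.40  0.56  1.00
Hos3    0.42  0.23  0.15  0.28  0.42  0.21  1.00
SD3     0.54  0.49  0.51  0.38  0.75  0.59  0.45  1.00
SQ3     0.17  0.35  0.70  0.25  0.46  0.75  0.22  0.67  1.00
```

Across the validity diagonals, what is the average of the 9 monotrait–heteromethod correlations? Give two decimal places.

Convergent values: 0.39, 0.42, 0.28, 0.43, 0.49, 0.75, 0.65, 0.70, 0.75; mean = 4.86/9 = 0.54.

0.54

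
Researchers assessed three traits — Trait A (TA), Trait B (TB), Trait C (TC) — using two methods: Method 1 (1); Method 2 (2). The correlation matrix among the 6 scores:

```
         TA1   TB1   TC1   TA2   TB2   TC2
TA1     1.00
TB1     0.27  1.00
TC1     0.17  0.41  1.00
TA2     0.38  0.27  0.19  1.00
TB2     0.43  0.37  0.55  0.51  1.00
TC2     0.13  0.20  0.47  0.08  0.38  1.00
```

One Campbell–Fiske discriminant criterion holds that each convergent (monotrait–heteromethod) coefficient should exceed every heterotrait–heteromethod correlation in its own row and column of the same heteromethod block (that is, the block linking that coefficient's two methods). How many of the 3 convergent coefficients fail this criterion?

3

Each convergent coefficient versus the relevant comparison correlations:
TA (methods 1·2): 0.38 vs {0.43, 0.27, 0.13, 0.19} → fail.
TB (methods 1·2): 0.37 vs {0.27, 0.43, 0.20, 0.55} → fail.
TC (methods 1·2): 0.47 vs {0.19, 0.13, 0.55, 0.20} → fail.
3 of 3 fail.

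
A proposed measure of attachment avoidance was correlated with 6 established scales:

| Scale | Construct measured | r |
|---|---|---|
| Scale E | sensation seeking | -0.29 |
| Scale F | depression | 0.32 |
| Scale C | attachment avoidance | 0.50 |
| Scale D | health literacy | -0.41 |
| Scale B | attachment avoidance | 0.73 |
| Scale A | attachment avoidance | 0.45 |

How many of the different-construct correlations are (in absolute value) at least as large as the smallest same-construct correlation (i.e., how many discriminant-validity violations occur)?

Convergent (same construct = attachment avoidance): Scale C, Scale B, Scale A.
Smallest convergent = 0.45. Discriminant |r|: 0.29, 0.32, 0.41; count ≥ 0.45 → 0.

0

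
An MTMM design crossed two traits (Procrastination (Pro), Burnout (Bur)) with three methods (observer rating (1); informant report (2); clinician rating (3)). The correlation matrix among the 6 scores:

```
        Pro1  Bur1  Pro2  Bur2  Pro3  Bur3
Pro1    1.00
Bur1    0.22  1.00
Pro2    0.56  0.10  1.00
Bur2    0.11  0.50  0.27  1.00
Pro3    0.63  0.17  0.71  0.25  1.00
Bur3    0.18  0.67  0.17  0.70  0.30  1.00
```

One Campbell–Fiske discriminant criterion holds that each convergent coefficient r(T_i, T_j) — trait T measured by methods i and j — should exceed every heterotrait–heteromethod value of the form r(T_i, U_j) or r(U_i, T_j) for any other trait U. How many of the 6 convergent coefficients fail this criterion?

Each convergent coefficient versus the relevant comparison correlations:
Pro (methods 1·2): 0.56 vs {0.11, 0.10} → pass.
Pro (methods 1·3): 0.63 vs {0.18, 0.17} → pass.
Pro (methods 2·3): 0.71 vs {0.17, 0.25} → pass.
Bur (methods 1·2): 0.50 vs {0.10, 0.11} → pass.
Bur (methods 1·3): 0.67 vs {0.17, 0.18} → pass.
Bur (methods 2·3): 0.70 vs {0.25, 0.17} → pass.
0 of 6 fail.

0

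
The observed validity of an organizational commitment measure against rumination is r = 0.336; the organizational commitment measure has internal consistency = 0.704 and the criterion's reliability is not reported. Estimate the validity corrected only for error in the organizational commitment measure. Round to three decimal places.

Single correction: r_c = r_obs / √r_xx = 0.336 / √0.704 = 0.336 / 0.8390 ≈ 0.400.

0.400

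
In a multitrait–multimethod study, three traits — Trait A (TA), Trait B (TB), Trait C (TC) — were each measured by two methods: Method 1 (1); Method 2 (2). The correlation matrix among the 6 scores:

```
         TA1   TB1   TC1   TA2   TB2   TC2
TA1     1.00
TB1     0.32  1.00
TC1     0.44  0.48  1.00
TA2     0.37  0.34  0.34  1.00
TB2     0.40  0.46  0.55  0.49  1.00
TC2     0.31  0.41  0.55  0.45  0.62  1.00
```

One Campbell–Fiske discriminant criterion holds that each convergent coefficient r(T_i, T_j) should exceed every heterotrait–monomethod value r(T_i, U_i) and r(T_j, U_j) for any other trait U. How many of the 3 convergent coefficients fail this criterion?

3

Each convergent coefficient versus the relevant comparison correlations:
TA (methods 1·2): 0.37 vs {0.32, 0.49, 0.44, 0.45} → fail.
TB (methods 1·2): 0.46 vs {0.32, 0.49, 0.48, 0.62} → fail.
TC (methods 1·2): 0.55 vs {0.44, 0.45, 0.48, 0.62} → fail.
3 of 3 fail.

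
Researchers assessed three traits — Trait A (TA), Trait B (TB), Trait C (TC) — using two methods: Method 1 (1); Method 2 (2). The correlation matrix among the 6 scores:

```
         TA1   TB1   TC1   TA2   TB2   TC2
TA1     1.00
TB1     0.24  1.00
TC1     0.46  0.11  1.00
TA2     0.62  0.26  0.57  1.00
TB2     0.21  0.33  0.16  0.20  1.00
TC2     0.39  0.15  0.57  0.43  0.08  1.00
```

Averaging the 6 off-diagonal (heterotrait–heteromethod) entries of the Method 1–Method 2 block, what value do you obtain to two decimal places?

HTHM values (method 1 × method 2): 0.21, 0.39, 0.26, 0.15, 0.57, 0.16; mean = 1.74/6 = 0.29.

0.29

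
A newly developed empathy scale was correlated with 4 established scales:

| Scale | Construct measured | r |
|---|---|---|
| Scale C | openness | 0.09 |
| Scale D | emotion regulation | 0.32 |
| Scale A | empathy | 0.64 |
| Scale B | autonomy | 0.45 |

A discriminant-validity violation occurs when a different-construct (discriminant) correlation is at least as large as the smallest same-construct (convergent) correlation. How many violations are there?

Convergent (same construct = empathy): Scale A.
Smallest convergent = 0.64. Discriminant values: 0.09, 0.32, 0.45; count ≥ 0.64 → 0.

0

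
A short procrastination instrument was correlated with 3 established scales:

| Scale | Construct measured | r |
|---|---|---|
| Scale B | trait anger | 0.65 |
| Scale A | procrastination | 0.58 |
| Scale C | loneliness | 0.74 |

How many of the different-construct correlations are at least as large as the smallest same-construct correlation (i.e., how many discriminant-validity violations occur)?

2

Convergent (same construct = procrastination): Scale A.
Smallest convergent = 0.58. Discriminant values: 0.65, 0.74; count ≥ 0.58 → 2.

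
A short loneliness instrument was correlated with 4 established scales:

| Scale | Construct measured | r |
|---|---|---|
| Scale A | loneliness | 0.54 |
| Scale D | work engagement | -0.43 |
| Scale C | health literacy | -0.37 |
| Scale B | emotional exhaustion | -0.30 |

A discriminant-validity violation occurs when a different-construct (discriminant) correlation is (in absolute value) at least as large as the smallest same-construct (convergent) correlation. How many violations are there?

Convergent (same construct = loneliness): Scale A.
Smallest convergent = 0.54. Discriminant |r|: 0.43, 0.37, 0.30; count ≥ 0.54 → 0.

0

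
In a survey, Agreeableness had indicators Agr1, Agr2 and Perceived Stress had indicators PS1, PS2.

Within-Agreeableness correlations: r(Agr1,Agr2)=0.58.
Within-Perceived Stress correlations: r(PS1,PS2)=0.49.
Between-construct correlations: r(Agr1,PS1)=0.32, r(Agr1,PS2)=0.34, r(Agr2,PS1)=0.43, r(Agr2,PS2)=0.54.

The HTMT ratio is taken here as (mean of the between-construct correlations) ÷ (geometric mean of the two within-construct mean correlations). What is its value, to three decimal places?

Mean heterotrait r = 1.63/4 = 0.4075.
Mean within-Agr = 0.58/1 = 0.5800; mean within-PS = 0.49/1 = 0.4900.
Geometric mean = √(0.5800 × 0.4900) = 0.5331.
HTMT = 0.4075 / 0.5331 = 0.764.

0.764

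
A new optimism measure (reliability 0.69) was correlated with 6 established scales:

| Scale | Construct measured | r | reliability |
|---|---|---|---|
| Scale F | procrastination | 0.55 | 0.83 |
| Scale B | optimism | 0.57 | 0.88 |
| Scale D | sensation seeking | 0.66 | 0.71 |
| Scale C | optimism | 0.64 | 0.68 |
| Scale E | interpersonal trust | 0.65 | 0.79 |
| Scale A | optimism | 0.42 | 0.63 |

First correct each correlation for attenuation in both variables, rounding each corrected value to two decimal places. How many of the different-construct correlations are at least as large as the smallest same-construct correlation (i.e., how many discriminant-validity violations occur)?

3

Disattenuated r (r / √(r_scale · r_new)):
  Scale F (disc): 0.55 / √(0.83·0.69) = 0.73
  Scale B (conv): 0.57 / √(0.88·0.69) = 0.73
  Scale D (disc): 0.66 / √(0.71·0.69) = 0.94
  Scale C (conv): 0.64 / √(0.68·0.69) = 0.93
  Scale E (disc): 0.65 / √(0.79·0.69) = 0.88
  Scale A (conv): 0.42 / √(0.63·0.69) = 0.64
Smallest convergent = 0.64. Discriminant values: 0.73, 0.94, 0.88; count ≥ 0.64 → 3.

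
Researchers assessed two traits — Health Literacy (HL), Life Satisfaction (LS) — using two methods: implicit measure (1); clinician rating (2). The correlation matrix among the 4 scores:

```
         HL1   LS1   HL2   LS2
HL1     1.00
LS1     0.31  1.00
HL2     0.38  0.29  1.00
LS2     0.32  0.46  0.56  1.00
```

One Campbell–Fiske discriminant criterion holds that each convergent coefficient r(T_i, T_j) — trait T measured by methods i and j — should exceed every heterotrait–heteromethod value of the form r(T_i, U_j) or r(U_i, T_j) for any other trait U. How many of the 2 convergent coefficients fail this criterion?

0

Convergent coefficients and their comparison sets:
HL (methods 1·2): 0.38 vs {0.32, 0.29} → pass.
LS (methods 1·2): 0.46 vs {0.29, 0.32} → pass.
0 of 2 fail.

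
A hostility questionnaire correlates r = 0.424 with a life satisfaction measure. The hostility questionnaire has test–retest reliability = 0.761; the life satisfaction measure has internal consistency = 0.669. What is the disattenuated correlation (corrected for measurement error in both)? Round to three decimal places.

r_true = r_obs / √(r_xx · r_yy) = 0.424 / √(0.761 × 0.669) = 0.424 / √0.509109 = 0.424 / 0.7135 ≈ 0.594.

0.594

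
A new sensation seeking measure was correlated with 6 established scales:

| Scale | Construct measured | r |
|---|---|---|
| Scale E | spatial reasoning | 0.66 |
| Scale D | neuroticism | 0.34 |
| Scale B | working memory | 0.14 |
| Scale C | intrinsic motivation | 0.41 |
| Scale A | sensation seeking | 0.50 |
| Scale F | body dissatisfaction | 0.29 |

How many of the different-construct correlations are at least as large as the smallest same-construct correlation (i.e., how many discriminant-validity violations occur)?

Convergent (same construct = sensation seeking): Scale A.
Smallest convergent = 0.50. Discriminant values: 0.66, 0.34, 0.14, 0.41, 0.29; count ≥ 0.50 → 1.

1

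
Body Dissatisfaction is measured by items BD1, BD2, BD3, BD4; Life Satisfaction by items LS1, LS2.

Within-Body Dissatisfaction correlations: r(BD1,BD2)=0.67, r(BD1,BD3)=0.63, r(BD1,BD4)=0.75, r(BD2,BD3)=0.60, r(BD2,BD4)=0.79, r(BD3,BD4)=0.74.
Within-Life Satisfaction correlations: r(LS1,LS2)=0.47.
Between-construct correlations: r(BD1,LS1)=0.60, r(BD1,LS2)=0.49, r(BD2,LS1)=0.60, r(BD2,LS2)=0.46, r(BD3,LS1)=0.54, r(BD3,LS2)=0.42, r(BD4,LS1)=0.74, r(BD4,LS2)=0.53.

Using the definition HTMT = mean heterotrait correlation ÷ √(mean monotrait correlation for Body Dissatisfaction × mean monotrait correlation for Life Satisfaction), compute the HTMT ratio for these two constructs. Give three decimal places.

Mean between = 4.38/8 = 0.5475.
Mean within-BD = 4.18/6 = 0.6967; mean within-LS = 0.47/1 = 0.4700.
Geometric mean = √(0.6967 × 0.4700) = 0.5722.
HTMT = 0.5475 / 0.5722 = 0.957.

0.957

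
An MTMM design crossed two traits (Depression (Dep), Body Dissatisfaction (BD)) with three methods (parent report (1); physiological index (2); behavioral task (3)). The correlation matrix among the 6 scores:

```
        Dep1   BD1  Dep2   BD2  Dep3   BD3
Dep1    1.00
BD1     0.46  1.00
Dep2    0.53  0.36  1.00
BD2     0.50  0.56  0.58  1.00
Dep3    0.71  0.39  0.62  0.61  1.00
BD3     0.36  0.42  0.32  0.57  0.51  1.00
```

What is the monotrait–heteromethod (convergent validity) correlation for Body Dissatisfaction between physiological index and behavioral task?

0.57

Same trait (BD), different methods: r(BD2, BD3) = 0.57.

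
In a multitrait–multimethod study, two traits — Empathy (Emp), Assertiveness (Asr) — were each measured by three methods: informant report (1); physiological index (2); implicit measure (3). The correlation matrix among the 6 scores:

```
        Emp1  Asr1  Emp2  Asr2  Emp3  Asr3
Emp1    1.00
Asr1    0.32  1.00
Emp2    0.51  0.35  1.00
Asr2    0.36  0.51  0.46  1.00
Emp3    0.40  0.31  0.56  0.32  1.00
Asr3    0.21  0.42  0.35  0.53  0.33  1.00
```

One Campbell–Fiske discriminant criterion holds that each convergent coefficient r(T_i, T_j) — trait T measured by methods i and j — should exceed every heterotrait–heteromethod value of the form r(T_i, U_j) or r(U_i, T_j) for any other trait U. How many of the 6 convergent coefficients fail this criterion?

0

Checking each validity diagonal entry against its comparison values:
Emp (methods 1·2): 0.51 vs {0.36, 0.35} → pass.
Emp (methods 1·3): 0.40 vs {0.21, 0.31} → pass.
Emp (methods 2·3): 0.56 vs {0.35, 0.32} → pass.
Asr (methods 1·2): 0.51 vs {0.35, 0.36} → pass.
Asr (methods 1·3): 0.42 vs {0.31, 0.21} → pass.
Asr (methods 2·3): 0.53 vs {0.32, 0.35} → pass.
0 of 6 fail.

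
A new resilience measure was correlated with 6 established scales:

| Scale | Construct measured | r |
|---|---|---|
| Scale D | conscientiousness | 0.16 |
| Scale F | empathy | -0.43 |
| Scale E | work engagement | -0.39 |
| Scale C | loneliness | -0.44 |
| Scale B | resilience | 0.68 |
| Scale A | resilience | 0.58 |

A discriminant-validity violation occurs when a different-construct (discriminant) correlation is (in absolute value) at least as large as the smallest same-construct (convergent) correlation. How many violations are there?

Convergent (same construct = resilience): Scale B, Scale A.
Smallest convergent = 0.58. Discriminant |r|: 0.16, 0.43, 0.39, 0.44; count ≥ 0.58 → 0.

0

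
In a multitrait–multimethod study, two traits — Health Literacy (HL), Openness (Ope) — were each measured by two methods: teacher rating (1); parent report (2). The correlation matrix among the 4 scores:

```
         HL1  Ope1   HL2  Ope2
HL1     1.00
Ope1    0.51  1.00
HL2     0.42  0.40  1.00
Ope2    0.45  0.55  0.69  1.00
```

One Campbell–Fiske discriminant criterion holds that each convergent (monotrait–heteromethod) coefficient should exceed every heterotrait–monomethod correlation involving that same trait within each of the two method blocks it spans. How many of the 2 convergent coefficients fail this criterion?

2

Each convergent coefficient versus the relevant comparison correlations:
HL (methods 1·2): 0.42 vs {0.51, 0.69} → fail.
Ope (methods 1·2): 0.55 vs {0.51, 0.69} → fail.
2 of 2 fail.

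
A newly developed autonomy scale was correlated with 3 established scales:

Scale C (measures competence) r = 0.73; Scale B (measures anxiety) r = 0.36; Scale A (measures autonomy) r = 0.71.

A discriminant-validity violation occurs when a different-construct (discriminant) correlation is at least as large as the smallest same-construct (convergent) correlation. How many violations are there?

Convergent (same construct = autonomy): Scale A.
Smallest convergent = 0.71. Discriminant values: 0.73, 0.36; count ≥ 0.71 → 1.

1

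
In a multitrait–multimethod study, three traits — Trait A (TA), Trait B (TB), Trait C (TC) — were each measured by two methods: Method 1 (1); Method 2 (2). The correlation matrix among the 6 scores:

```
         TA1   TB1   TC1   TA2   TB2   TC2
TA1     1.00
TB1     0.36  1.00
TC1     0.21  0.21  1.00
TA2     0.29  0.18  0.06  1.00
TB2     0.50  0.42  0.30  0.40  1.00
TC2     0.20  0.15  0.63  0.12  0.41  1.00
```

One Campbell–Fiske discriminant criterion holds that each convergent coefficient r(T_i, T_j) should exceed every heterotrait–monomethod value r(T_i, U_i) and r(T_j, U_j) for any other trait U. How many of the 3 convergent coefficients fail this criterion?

1

Each convergent coefficient versus the relevant comparison correlations:
TA (methods 1·2): 0.29 vs {0.36, 0.40, 0.21, 0.12} → fail.
TB (methods 1·2): 0.42 vs {0.36, 0.40, 0.21, 0.41} → pass.
TC (methods 1·2): 0.63 vs {0.21, 0.12, 0.21, 0.41} → pass.
1 of 3 fail.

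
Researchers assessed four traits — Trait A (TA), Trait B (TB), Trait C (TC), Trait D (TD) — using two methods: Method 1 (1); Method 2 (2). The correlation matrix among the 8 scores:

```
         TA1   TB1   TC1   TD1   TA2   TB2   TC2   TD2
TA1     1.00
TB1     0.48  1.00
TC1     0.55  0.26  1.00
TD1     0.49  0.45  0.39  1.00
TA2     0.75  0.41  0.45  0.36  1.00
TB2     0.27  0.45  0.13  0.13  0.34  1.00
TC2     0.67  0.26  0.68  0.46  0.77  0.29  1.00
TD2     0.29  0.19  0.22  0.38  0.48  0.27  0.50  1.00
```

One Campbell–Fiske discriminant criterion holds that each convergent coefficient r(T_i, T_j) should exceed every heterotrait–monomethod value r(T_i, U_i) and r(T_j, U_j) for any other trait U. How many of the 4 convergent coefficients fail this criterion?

4

Each convergent coefficient versus the relevant comparison correlations:
TA (methods 1·2): 0.75 vs {0.48, 0.34, 0.55, 0.77, 0.49, 0.48} → fail.
TB (methods 1·2): 0.45 vs {0.48, 0.34, 0.26, 0.29, 0.45, 0.27} → fail.
TC (methods 1·2): 0.68 vs {0.55, 0.77, 0.26, 0.29, 0.39, 0.50} → fail.
TD (methods 1·2): 0.38 vs {0.49, 0.48, 0.45, 0.27, 0.39, 0.50} → fail.
4 of 4 fail.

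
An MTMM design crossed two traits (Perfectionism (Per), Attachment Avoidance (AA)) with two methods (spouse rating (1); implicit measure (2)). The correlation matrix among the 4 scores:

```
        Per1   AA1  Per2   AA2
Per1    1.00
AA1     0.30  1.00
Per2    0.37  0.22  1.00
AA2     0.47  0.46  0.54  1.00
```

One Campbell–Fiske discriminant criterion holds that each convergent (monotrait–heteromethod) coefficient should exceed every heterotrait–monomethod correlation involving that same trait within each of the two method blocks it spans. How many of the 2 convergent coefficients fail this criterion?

2

Checking each validity diagonal entry against its comparison values:
Per (methods 1·2): 0.37 vs {0.30, 0.54} → fail.
AA (methods 1·2): 0.46 vs {0.30, 0.54} → fail.
2 of 2 fail.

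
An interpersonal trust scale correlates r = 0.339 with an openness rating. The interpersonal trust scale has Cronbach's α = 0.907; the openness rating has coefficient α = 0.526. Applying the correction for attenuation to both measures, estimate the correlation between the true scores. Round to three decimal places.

0.491

r_true = r_obs / √(r_xx · r_yy) = 0.339 / √(0.907 × 0.526) = 0.339 / √0.477082 = 0.339 / 0.6907 ≈ 0.491.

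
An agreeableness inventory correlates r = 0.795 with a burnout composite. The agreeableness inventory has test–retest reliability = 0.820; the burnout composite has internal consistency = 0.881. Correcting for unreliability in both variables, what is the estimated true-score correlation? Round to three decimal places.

0.935

r_true = r_obs / √(r_xx · r_yy) = 0.795 / √(0.820 × 0.881) = 0.795 / √0.722420 = 0.795 / 0.8500 ≈ 0.935.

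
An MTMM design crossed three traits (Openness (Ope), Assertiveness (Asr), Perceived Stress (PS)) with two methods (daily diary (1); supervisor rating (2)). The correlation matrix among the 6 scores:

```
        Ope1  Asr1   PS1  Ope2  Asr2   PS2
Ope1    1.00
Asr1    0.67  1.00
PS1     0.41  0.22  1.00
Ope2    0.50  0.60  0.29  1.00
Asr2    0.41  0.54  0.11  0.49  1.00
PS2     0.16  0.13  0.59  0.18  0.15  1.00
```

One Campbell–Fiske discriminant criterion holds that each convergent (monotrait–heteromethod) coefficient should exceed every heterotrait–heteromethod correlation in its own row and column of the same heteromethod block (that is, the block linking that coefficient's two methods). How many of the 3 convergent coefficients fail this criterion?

2

Convergent coefficients and their comparison sets:
Ope (methods 1·2): 0.50 vs {0.41, 0.60, 0.16, 0.29} → fail.
Asr (methods 1·2): 0.54 vs {0.60, 0.41, 0.13, 0.11} → fail.
PS (methods 1·2): 0.59 vs {0.29, 0.16, 0.11, 0.13} → pass.
2 of 3 fail.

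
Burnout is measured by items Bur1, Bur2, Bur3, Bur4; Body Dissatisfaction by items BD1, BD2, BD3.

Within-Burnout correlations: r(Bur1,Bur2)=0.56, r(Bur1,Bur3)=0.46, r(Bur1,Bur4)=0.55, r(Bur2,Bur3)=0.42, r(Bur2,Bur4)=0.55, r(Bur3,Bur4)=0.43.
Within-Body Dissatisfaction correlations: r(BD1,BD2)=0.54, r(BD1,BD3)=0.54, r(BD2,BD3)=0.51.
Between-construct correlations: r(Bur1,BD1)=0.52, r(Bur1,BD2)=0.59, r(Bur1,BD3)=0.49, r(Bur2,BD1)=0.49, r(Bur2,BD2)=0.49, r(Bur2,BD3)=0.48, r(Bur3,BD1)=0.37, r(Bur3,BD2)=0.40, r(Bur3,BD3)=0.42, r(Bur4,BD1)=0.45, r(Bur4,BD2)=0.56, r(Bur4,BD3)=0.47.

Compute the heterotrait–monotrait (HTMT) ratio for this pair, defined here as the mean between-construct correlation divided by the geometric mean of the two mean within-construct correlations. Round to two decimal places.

Mean between = 5.73/12 = 0.4775.
Mean within-Bur = 2.97/6 = 0.4950; mean within-BD = 1.59/3 = 0.5300.
Geometric mean = √(0.4950 × 0.5300) = 0.5122.
HTMT = 0.4775 / 0.5122 = 0.93.

0.93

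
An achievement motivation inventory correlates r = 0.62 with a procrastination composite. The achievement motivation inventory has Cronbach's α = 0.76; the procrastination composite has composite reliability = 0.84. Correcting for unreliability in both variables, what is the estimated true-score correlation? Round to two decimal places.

0.78

r_true = r_obs / √(r_xx · r_yy) = 0.62 / √(0.76 × 0.84) = 0.62 / √0.6384 = 0.62 / 0.7990 ≈ 0.78.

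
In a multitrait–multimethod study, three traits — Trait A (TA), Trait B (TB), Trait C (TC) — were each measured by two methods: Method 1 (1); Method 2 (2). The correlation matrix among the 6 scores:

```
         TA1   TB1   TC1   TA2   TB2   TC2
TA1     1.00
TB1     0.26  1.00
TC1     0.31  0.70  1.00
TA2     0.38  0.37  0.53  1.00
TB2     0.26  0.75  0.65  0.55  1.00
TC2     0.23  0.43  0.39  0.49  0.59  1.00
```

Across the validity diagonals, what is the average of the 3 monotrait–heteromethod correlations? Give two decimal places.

0.51

Convergent values: 0.38, 0.75, 0.39; mean = 1.52/3 = 0.51.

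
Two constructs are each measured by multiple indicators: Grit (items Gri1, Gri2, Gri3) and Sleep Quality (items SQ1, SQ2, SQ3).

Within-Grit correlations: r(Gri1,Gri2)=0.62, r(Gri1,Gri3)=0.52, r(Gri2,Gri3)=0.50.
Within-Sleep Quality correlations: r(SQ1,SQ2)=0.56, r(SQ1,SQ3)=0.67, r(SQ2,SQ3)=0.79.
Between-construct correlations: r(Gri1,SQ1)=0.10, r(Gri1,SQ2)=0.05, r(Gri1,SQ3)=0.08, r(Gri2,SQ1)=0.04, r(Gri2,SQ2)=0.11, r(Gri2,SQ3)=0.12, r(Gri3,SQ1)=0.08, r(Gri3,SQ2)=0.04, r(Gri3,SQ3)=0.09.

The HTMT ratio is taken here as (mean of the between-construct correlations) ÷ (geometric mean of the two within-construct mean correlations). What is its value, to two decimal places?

0.13

Mean between = 0.71/9 = 0.0789.
Mean within-Gri = 1.64/3 = 0.5467; mean within-SQ = 2.02/3 = 0.6733.
Geometric mean = √(0.5467 × 0.6733) = 0.6067.
HTMT = 0.0789 / 0.6067 = 0.13.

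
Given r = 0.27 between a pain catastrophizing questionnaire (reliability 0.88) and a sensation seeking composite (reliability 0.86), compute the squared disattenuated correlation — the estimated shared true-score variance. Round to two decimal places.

0.10

Disattenuated r = 0.27 / √(0.88 × 0.86) = 0.27 / 0.8699 = 0.3104.
Shared true-score variance = 0.3104² = 0.0963 ≈ 0.10.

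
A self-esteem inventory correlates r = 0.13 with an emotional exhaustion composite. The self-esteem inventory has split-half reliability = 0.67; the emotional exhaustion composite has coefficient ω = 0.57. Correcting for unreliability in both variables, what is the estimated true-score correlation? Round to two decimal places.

r_true = r_obs / √(r_xx · r_yy) = 0.13 / √(0.67 × 0.57) = 0.13 / √0.3819 = 0.13 / 0.6180 ≈ 0.21.

0.21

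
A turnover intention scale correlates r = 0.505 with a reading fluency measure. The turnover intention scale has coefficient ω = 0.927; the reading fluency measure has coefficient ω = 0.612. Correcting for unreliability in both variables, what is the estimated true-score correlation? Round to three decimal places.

0.670

r_true = r_obs / √(r_xx · r_yy) = 0.505 / √(0.927 × 0.612) = 0.505 / √0.567324 = 0.505 / 0.7532 ≈ 0.670.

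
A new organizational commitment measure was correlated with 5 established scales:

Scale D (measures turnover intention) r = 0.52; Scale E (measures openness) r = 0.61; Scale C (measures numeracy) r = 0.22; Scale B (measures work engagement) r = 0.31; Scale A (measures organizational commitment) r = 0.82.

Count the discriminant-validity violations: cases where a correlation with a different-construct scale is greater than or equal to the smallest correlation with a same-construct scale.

0

Convergent (same construct = organizational commitment): Scale A.
Smallest convergent = 0.82. Discriminant values: 0.52, 0.61, 0.22, 0.31; count ≥ 0.82 → 0.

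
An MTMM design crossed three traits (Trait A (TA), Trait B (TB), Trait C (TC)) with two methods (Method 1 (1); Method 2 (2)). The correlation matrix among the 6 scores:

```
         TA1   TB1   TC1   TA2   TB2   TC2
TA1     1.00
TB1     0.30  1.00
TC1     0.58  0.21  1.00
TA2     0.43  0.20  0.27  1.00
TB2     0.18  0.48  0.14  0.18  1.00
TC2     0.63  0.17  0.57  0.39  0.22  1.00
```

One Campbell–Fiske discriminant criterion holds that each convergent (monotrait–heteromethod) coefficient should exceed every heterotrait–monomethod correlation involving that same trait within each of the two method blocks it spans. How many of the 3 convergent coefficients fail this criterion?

Convergent coefficients and their comparison sets:
TA (methods 1·2): 0.43 vs {0.30, 0.18, 0.58, 0.39} → fail.
TB (methods 1·2): 0.48 vs {0.30, 0.18, 0.21, 0.22} → pass.
TC (methods 1·2): 0.57 vs {0.58, 0.39, 0.21, 0.22} → fail.
2 of 3 fail.

2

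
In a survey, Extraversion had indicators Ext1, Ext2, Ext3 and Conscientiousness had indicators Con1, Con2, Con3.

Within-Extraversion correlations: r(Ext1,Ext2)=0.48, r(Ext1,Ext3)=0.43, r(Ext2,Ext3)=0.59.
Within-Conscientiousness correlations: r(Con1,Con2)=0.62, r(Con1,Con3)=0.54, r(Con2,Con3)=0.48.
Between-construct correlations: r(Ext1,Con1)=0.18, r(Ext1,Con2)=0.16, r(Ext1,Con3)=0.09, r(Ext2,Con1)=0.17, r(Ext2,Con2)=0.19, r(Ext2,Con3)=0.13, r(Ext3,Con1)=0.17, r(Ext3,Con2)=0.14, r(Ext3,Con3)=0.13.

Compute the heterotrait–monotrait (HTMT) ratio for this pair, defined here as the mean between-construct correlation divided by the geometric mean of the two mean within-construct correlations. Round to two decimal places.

0.29

Mean heterotrait r = 1.36/9 = 0.1511.
Mean within-Ext = 1.50/3 = 0.5000; mean within-Con = 1.64/3 = 0.5467.
Geometric mean = √(0.5000 × 0.5467) = 0.5228.
HTMT = 0.1511 / 0.5228 = 0.29.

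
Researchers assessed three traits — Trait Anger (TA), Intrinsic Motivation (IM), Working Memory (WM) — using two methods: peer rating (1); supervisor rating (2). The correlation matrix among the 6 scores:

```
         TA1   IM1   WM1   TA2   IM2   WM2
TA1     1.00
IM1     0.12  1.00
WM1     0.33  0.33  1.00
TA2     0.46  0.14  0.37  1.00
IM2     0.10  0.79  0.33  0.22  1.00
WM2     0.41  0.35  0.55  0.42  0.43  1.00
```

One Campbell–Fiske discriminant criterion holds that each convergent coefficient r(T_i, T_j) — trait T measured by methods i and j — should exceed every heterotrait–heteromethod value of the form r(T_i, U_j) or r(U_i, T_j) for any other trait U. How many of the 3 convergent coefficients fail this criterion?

0

Checking each validity diagonal entry against its comparison values:
TA (methods 1·2): 0.46 vs {0.10, 0.14, 0.41, 0.37} → pass.
IM (methods 1·2): 0.79 vs {0.14, 0.10, 0.35, 0.33} → pass.
WM (methods 1·2): 0.55 vs {0.37, 0.41, 0.33, 0.35} → pass.
0 of 3 fail.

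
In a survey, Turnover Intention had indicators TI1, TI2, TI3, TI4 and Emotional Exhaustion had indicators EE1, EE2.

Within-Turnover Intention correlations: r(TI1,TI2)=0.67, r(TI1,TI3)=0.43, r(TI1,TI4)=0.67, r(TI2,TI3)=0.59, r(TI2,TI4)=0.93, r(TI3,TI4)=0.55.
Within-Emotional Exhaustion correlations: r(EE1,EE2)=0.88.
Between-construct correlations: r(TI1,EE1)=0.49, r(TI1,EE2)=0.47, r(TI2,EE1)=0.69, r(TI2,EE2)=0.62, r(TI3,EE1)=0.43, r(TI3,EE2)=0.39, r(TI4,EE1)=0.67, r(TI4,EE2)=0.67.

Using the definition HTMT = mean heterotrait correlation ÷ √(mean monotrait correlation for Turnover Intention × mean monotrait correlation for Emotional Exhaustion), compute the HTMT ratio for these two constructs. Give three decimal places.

0.738

Mean heterotrait r = 4.43/8 = 0.5538.
Mean within-TI = 3.84/6 = 0.6400; mean within-EE = 0.88/1 = 0.8800.
Geometric mean = √(0.6400 × 0.8800) = 0.7505.
HTMT = 0.5538 / 0.7505 = 0.738.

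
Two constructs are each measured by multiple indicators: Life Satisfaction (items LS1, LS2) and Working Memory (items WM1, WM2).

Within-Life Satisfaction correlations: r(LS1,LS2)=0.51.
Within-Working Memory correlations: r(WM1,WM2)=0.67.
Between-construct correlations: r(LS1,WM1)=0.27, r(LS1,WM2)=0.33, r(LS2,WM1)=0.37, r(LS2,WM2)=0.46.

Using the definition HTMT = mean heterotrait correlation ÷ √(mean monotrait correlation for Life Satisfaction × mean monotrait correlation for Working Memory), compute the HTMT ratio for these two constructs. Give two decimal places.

0.61

Mean heterotrait r = 1.43/4 = 0.3575.
Mean within-LS = 0.51/1 = 0.5100; mean within-WM = 0.67/1 = 0.6700.
Geometric mean = √(0.5100 × 0.6700) = 0.5846.
HTMT = 0.3575 / 0.5846 = 0.61.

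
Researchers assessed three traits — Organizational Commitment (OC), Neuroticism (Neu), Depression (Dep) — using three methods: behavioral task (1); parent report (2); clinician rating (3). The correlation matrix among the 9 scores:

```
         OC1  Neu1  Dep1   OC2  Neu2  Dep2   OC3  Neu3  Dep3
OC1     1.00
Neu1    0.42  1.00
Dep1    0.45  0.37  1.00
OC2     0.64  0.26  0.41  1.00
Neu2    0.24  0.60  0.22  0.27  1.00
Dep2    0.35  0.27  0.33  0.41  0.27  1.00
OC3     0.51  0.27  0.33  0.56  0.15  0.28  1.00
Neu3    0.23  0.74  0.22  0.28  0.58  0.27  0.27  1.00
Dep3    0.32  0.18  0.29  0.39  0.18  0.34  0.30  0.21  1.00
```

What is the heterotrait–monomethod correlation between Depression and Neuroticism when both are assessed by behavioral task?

0.37

Different traits, same method: r(Dep1, Neu1) = 0.37.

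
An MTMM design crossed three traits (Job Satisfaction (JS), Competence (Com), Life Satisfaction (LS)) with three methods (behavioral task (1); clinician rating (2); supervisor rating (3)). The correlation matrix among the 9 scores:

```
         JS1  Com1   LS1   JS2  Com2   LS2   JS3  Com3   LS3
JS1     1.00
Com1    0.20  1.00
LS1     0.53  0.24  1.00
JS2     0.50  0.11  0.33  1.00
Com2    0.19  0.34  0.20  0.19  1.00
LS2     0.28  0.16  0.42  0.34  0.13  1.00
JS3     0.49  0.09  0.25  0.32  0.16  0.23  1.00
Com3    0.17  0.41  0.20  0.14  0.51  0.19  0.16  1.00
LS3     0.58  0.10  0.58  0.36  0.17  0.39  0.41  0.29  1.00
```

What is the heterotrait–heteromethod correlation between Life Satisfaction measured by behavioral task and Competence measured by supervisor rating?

0.20

Different traits and methods: r(LS1, Com3) = 0.20.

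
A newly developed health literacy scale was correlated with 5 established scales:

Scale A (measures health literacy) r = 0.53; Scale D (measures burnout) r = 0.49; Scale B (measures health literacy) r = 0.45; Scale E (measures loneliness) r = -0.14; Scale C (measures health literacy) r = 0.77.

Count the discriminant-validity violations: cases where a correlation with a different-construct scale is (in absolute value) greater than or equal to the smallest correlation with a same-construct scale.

1

Convergent (same construct = health literacy): Scale A, Scale B, Scale C.
Smallest convergent = 0.45. Discriminant |r|: 0.49, 0.14; count ≥ 0.45 → 1.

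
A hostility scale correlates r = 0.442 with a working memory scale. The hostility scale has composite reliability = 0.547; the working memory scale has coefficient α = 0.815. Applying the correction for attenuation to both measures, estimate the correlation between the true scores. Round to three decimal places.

r_true = r_obs / √(r_xx · r_yy) = 0.442 / √(0.547 × 0.815) = 0.442 / √0.445805 = 0.442 / 0.6677 ≈ 0.662.

0.662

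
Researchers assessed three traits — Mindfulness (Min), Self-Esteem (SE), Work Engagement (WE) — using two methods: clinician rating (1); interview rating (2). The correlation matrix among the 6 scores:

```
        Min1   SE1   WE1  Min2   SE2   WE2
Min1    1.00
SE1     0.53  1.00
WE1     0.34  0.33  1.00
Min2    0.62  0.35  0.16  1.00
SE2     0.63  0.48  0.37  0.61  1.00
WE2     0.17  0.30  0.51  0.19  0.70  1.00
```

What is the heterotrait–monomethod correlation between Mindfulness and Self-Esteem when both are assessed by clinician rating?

Different traits, same method: r(Min1, SE1) = 0.53.

0.53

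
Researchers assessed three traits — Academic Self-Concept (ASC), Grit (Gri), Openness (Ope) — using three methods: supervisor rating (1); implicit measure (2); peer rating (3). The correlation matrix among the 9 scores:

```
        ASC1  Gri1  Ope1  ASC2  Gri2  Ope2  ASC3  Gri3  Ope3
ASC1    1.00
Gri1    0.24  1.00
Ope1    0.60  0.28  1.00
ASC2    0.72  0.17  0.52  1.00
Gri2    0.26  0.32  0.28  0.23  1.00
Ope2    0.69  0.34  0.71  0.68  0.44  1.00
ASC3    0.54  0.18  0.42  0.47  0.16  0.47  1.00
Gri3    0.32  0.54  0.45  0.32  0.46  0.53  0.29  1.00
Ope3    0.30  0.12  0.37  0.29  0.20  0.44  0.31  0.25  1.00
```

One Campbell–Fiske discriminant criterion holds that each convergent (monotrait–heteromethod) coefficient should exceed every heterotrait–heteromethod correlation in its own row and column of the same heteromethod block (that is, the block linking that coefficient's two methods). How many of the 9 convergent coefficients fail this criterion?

5

Convergent coefficients and their comparison sets:
ASC (methods 1·2): 0.72 vs {0.26, 0.17, 0.69, 0.52} → pass.
ASC (methods 1·3): 0.54 vs {0.32, 0.18, 0.30, 0.42} → pass.
ASC (methods 2·3): 0.47 vs {0.32, 0.16, 0.29, 0.47} → fail.
Gri (methods 1·2): 0.32 vs {0.17, 0.26, 0.34, 0.28} → fail.
Gri (methods 1·3): 0.54 vs {0.18, 0.32, 0.12, 0.45} → pass.
Gri (methods 2·3): 0.46 vs {0.16, 0.32, 0.20, 0.53} → fail.
Ope (methods 1·2): 0.71 vs {0.52, 0.69, 0.28, 0.34} → pass.
Ope (methods 1·3): 0.37 vs {0.42, 0.30, 0.45, 0.12} → fail.
Ope (methods 2·3): 0.44 vs {0.47, 0.29, 0.53, 0.20} → fail.
5 of 9 fail.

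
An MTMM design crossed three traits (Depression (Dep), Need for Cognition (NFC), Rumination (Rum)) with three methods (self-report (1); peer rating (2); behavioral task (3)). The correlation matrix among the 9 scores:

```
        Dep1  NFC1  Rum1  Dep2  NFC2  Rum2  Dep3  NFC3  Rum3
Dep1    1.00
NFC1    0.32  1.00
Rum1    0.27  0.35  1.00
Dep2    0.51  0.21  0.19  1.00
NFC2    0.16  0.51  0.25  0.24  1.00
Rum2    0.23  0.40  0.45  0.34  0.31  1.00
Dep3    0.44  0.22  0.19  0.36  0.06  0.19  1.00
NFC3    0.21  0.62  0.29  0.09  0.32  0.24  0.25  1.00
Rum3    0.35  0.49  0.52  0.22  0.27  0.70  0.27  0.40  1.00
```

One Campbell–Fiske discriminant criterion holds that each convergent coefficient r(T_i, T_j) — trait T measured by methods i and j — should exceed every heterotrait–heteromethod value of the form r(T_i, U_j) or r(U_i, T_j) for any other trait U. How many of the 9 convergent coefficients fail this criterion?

Convergent coefficients and their comparison sets:
Dep (methods 1·2): 0.51 vs {0.16, 0.21, 0.23, 0.19} → pass.
Dep (methods 1·3): 0.44 vs {0.21, 0.22, 0.35, 0.19} → pass.
Dep (methods 2·3): 0.36 vs {0.09, 0.06, 0.22, 0.19} → pass.
NFC (methods 1·2): 0.51 vs {0.21, 0.16, 0.40, 0.25} → pass.
NFC (methods 1·3): 0.62 vs {0.22, 0.21, 0.49, 0.29} → pass.
NFC (methods 2·3): 0.32 vs {0.06, 0.09, 0.27, 0.24} → pass.
Rum (methods 1·2): 0.45 vs {0.19, 0.23, 0.25, 0.40} → pass.
Rum (methods 1·3): 0.52 vs {0.19, 0.35, 0.29, 0.49} → pass.
Rum (methods 2·3): 0.70 vs {0.19, 0.22, 0.24, 0.27} → pass.
0 of 9 fail.

0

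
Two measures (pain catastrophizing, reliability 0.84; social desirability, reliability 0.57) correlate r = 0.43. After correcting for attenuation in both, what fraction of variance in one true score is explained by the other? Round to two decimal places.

0.39

Disattenuated r = 0.43 / √(0.84 × 0.57) = 0.43 / 0.6920 = 0.6214.
Shared true-score variance = 0.6214² = 0.3861 ≈ 0.39.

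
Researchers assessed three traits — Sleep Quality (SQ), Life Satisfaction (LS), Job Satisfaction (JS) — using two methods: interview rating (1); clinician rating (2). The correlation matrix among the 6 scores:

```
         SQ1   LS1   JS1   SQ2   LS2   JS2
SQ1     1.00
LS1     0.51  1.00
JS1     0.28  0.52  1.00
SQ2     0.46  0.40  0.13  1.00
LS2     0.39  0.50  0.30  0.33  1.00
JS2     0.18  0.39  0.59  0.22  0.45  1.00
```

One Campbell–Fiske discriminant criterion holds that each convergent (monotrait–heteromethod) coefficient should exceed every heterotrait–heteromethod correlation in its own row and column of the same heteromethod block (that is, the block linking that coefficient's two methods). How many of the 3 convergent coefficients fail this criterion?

0

Convergent coefficients and their comparison sets:
SQ (methods 1·2): 0.46 vs {0.39, 0.40, 0.18, 0.13} → pass.
LS (methods 1·2): 0.50 vs {0.40, 0.39, 0.39, 0.30} → pass.
JS (methods 1·2): 0.59 vs {0.13, 0.18, 0.30, 0.39} → pass.
0 of 3 fail.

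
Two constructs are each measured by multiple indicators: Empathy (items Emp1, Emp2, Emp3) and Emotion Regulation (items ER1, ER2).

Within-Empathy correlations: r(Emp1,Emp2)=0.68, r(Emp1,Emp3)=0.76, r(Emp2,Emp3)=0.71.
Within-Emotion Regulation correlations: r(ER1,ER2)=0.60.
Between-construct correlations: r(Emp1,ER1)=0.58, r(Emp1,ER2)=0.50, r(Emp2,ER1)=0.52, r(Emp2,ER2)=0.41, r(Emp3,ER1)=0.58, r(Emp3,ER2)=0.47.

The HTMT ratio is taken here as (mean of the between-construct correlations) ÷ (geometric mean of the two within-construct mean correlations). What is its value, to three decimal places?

Between-construct mean = 3.06/6 = 0.5100.
Mean within-Emp = 2.15/3 = 0.7167; mean within-ER = 0.60/1 = 0.6000.
Geometric mean = √(0.7167 × 0.6000) = 0.6558.
HTMT = 0.5100 / 0.6558 = 0.778.

0.778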